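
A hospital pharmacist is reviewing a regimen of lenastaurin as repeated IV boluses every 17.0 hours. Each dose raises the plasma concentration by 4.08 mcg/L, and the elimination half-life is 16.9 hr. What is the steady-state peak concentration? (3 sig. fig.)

k = ln 2 / 16.9 = 0.04101 hr⁻¹
Fraction remaining after one interval: e^(−kτ) = e^(−0.04101 × 17.0) = 0.4980
R = 1 / (1 − 0.4980) = 1.992
Css,max = 4.08 × 1.992 ≈ 8.13 mcg/L

8.13 mcg/L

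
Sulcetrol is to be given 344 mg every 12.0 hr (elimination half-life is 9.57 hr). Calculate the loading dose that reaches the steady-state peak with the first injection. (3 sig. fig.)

k = ln 2 / 9.57 = 0.07243 hr⁻¹
Accumulation ratio R = 1 / (1 − e^(−kτ)) = 1 / (1 − e^(−0.07243×12.0)) = 1 / (1 − 0.4193) = 1.722
Loading dose = maintenance dose × R = 344 × 1.722 ≈ 592 mg

592 mg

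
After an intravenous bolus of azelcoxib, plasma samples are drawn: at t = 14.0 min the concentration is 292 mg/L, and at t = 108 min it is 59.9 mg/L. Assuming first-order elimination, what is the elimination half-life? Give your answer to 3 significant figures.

k = ln(C₁/C₂) / (t₂ − t₁) = ln(292/59.9) / (108 − 14.0)
  = 1.584 / 94.00 = 0.01685 min⁻¹
t½ = ln 2 / k = ln 2 / 0.01685 ≈ 41.1 minutes

41.1 minutes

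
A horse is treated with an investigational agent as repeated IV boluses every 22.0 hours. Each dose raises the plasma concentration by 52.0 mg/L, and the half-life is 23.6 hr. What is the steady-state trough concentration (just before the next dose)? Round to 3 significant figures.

k = ln 2 / 23.6 = 0.02937 hr⁻¹
Fraction remaining after one interval: e^(−kτ) = e^(−0.02937 × 22.0) = 0.5241
R = 1 / (1 − 0.5241) = 2.101
Css,max = 52.0 × 2.101 = 109.3 mg/L
Css,min = Css,max × e^(−kτ) = 109.3 × 0.5241 ≈ 57.3 mg/L

57.3 mg/L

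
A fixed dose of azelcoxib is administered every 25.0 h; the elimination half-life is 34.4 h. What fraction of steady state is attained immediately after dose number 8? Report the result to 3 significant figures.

k = ln 2 / 34.4 = 0.02015 h⁻¹
f_n = 1 − e^(−nkτ) = 1 − e^(−8 × 0.02015 × 25.0) = 1 − e^(−4.030) = 1 − 0.01778 ≈ 0.982

0.982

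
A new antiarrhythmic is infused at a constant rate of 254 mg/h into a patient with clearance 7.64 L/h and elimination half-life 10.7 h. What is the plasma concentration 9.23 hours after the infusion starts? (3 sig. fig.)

Css = rate / CL = 254 / 7.64 = 33.25 mg/L
k = ln 2 / 10.7 = 0.06478 h⁻¹
C(t) = Css (1 − e^(−kt)) = 33.25 × (1 − e^(−0.5979)) = 33.25 × 0.4500 ≈ 15.0 mg/L

15.0 mg/L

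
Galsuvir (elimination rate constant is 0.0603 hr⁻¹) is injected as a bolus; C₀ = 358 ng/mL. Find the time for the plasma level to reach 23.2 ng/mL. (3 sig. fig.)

45.4 hours

C(t) = C₀ e^(−kt)  ⇒  t = ln(C₀/C) / k
t = ln(358/23.2) / 0.06030 = 2.736 / 0.06030 ≈ 45.4 hours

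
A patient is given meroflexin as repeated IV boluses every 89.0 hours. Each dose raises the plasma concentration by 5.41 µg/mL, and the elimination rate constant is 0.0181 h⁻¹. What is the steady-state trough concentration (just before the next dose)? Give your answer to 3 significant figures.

1.35 µg/mL

Fraction remaining after one interval: e^(−kτ) = e^(−0.01810 × 89.0) = 0.1997
R = 1 / (1 − 0.1997) = 1.250
Css,max = 5.41 × 1.250 = 6.760 µg/mL
Css,min = Css,max × e^(−kτ) = 6.760 × 0.1997 ≈ 1.35 µg/mL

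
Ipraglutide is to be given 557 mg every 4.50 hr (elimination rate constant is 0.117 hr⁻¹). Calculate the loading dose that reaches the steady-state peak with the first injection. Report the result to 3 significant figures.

1360 mg

Accumulation ratio R = 1 / (1 − e^(−kτ)) = 1 / (1 − e^(−0.1170×4.50)) = 1 / (1 − 0.5907) = 2.443
Loading dose = maintenance dose × R = 557 × 2.443 ≈ 1360 mg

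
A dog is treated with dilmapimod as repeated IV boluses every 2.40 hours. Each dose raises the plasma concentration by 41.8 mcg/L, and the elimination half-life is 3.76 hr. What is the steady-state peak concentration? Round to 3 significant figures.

117 mcg/L

k = ln 2 / 3.76 = 0.1843 hr⁻¹
Fraction remaining after one interval: e^(−kτ) = e^(−0.1843 × 2.40) = 0.6425
R = 1 / (1 − 0.6425) = 2.797
Css,max = 41.8 × 2.797 ≈ 117 mcg/L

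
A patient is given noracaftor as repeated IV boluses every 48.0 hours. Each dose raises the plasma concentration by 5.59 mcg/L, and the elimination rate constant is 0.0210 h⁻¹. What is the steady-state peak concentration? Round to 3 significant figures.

Fraction remaining after one interval: e^(−kτ) = e^(−0.02100 × 48.0) = 0.3649
R = 1 / (1 − 0.3649) = 1.575
Css,max = 5.59 × 1.575 ≈ 8.80 mcg/L

8.80 mcg/L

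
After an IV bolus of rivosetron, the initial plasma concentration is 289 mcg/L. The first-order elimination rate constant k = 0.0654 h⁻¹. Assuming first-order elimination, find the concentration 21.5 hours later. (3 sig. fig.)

70.8 mcg/L

C(t) = C₀ e^(−kt) = 289 × e^(−0.06540 × 21.5) = 289 × e^(−1.406) = 289 × 0.2451 ≈ 70.8 mcg/L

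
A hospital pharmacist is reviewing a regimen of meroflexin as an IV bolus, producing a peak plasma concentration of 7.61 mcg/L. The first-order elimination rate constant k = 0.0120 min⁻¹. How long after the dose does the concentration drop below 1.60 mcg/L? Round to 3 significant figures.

130 minutes

C(t) = C₀ e^(−kt)  ⇒  t = ln(C₀/C) / k
t = ln(7.61/1.60) / 0.01200 = 1.559 / 0.01200 ≈ 130 minutes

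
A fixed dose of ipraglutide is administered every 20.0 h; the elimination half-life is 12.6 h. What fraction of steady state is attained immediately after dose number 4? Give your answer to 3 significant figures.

0.988

k = ln 2 / 12.6 = 0.05501 h⁻¹
f_n = 1 − e^(−nkτ) = 1 − e^(−4 × 0.05501 × 20.0) = 1 − e^(−4.401) = 1 − 0.01227 ≈ 0.988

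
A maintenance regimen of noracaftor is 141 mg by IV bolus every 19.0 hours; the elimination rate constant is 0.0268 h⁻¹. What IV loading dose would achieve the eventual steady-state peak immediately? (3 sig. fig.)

Accumulation ratio R = 1 / (1 − e^(−kτ)) = 1 / (1 − e^(−0.02680×19.0)) = 1 / (1 − 0.6010) = 2.506
Loading dose = maintenance dose × R = 141 × 2.506 ≈ 353 mg

353 mg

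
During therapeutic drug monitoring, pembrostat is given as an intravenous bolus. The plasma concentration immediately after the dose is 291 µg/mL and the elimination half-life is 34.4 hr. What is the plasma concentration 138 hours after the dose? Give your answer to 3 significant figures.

18.0 µg/mL

k = ln 2 / 34.4 = 0.02015 hr⁻¹
C(t) = C₀ e^(−kt) = 291 × e^(−0.02015 × 138) = 291 × e^(−2.781) = 291 × 0.06200 ≈ 18.0 µg/mL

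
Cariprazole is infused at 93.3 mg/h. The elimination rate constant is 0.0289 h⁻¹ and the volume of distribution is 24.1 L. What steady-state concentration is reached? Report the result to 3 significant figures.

CL = k · V = 0.0289 × 24.1 = 0.6965 L/h
Css = rate / CL = 93.3 / 0.6965 ≈ 134 µg/mL

134 µg/mL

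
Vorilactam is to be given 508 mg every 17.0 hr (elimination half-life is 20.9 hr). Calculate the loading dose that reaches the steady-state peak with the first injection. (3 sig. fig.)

k = ln 2 / 20.9 = 0.03316 hr⁻¹
Accumulation ratio R = 1 / (1 − e^(−kτ)) = 1 / (1 − e^(−0.03316×17.0)) = 1 / (1 − 0.5690) = 2.320
Loading dose = maintenance dose × R = 508 × 2.320 ≈ 1180 mg

1180 mg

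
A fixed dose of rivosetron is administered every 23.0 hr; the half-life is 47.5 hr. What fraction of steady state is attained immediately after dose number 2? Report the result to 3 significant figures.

k = ln 2 / 47.5 = 0.01459 hr⁻¹
f_n = 1 − e^(−nkτ) = 1 − e^(−2 × 0.01459 × 23.0) = 1 − e^(−0.6713) = 1 − 0.5111 ≈ 0.489

0.489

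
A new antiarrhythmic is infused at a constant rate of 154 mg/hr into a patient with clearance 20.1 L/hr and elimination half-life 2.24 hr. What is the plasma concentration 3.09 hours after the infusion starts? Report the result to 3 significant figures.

4.72 µg/mL

Css = rate / CL = 154 / 20.1 = 7.662 µg/mL
k = ln 2 / 2.24 = 0.3094 hr⁻¹
C(t) = Css (1 − e^(−kt)) = 7.662 × (1 − e^(−0.9562)) = 7.662 × 0.6156 ≈ 4.72 µg/mL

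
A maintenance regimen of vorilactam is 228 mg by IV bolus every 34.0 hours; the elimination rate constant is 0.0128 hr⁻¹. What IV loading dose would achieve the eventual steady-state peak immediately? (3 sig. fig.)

646 mg

Accumulation ratio R = 1 / (1 − e^(−kτ)) = 1 / (1 − e^(−0.01280×34.0)) = 1 / (1 − 0.6471) = 2.834
Loading dose = maintenance dose × R = 228 × 2.834 ≈ 646 mg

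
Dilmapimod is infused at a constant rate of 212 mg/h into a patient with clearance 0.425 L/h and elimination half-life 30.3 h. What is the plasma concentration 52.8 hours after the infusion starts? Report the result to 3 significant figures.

350 mg/L

Css = rate / CL = 212 / 0.425 = 498.8 mg/L
k = ln 2 / 30.3 = 0.02288 h⁻¹
C(t) = Css (1 − e^(−kt)) = 498.8 × (1 − e^(−1.208)) = 498.8 × 0.7012 ≈ 350 mg/L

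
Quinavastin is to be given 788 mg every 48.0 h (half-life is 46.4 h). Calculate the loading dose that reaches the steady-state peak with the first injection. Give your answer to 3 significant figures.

1540 mg

k = ln 2 / 46.4 = 0.01494 h⁻¹
Accumulation ratio R = 1 / (1 − e^(−kτ)) = 1 / (1 − e^(−0.01494×48.0)) = 1 / (1 − 0.4882) = 1.954
Loading dose = maintenance dose × R = 788 × 1.954 ≈ 1540 mg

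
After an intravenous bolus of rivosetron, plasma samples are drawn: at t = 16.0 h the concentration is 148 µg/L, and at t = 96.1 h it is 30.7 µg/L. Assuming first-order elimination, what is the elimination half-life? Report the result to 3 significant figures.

35.3 hours

k = ln(C₁/C₂) / (t₂ − t₁) = ln(148/30.7) / (96.1 − 16.0)
  = 1.573 / 80.10 = 0.01964 h⁻¹
t½ = ln 2 / k = ln 2 / 0.01964 ≈ 35.3 hours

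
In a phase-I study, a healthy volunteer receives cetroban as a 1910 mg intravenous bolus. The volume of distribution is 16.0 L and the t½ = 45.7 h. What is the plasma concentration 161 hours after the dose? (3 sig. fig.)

10.4 mg/L

C₀ = dose / V = 1910 / 16.0 = 119.4 mg/L
k = ln 2 / 45.7 = 0.01517 h⁻¹
C(t) = C₀ e^(−kt) = 119.4 × e^(−0.01517 × 161) = 119.4 × e^(−2.442) = 119.4 × 0.08699 ≈ 10.4 mg/L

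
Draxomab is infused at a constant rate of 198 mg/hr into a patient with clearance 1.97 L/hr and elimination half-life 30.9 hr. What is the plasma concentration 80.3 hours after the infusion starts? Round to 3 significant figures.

83.9 mg/L

Css = rate / CL = 198 / 1.97 = 100.5 mg/L
k = ln 2 / 30.9 = 0.02243 hr⁻¹
C(t) = Css (1 − e^(−kt)) = 100.5 × (1 − e^(−1.801)) = 100.5 × 0.8349 ≈ 83.9 mg/L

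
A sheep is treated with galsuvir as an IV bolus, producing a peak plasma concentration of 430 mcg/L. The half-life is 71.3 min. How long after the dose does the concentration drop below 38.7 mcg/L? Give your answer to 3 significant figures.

k = ln 2 / 71.3 = 0.009722 min⁻¹
C(t) = C₀ e^(−kt)  ⇒  t = ln(C₀/C) / k
t = ln(430/38.7) / 0.009722 = 2.408 / 0.009722 ≈ 248 minutes

248 minutes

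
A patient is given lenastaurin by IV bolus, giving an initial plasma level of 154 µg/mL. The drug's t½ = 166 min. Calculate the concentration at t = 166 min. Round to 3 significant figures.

k = ln 2 / 166 = 0.004176 min⁻¹
166 min is 1.000 half-lives, so C = 154 × (1/2)^1.000 = 154 × 0.5000 ≈ 77.0 µg/mL

77.0 µg/mL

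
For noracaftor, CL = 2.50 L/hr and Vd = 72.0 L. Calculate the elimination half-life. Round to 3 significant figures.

k = CL / V = 2.50 / 72.0 = 0.03472 hr⁻¹
t½ = ln 2 / k = ln 2 / 0.03472 ≈ 20.0 hours

20.0 hours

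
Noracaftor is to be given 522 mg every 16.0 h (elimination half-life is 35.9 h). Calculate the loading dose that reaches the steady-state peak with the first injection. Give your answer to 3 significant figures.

1960 mg

k = ln 2 / 35.9 = 0.01931 h⁻¹
Accumulation ratio R = 1 / (1 − e^(−kτ)) = 1 / (1 − e^(−0.01931×16.0)) = 1 / (1 − 0.7342) = 3.763
Loading dose = maintenance dose × R = 522 × 3.763 ≈ 1960 mg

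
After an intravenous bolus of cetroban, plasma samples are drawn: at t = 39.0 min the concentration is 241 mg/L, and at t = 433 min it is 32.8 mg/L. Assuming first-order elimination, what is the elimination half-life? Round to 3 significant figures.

k = ln(C₁/C₂) / (t₂ − t₁) = ln(241/32.8) / (433 − 39.0)
  = 1.994 / 394.0 = 0.005062 min⁻¹
t½ = ln 2 / k = ln 2 / 0.005062 ≈ 137 minutes

137 minutes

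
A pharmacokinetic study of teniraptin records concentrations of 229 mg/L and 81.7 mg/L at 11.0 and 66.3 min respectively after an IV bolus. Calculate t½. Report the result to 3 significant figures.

k = ln(C₁/C₂) / (t₂ − t₁) = ln(229/81.7) / (66.3 − 11.0)
  = 1.031 / 55.30 = 0.01864 min⁻¹
t½ = ln 2 / k = ln 2 / 0.01864 ≈ 37.2 minutes

37.2 minutes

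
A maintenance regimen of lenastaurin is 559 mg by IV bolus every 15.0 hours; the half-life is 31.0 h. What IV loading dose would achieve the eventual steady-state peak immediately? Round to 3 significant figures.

1960 mg

k = ln 2 / 31.0 = 0.02236 h⁻¹
Accumulation ratio R = 1 / (1 − e^(−kτ)) = 1 / (1 − e^(−0.02236×15.0)) = 1 / (1 − 0.7151) = 3.509
Loading dose = maintenance dose × R = 559 × 3.509 ≈ 1960 mg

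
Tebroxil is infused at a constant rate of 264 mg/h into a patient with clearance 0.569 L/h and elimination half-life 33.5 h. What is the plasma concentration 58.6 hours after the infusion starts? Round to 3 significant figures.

326 mg/L

Css = rate / CL = 264 / 0.569 = 464.0 mg/L
k = ln 2 / 33.5 = 0.02069 h⁻¹
C(t) = Css (1 − e^(−kt)) = 464.0 × (1 − e^(−1.212)) = 464.0 × 0.7025 ≈ 326 mg/L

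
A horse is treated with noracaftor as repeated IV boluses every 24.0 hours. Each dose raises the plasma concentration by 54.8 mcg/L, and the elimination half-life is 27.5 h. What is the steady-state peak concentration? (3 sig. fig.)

121 mcg/L

k = ln 2 / 27.5 = 0.02521 h⁻¹
Fraction remaining after one interval: e^(−kτ) = e^(−0.02521 × 24.0) = 0.5461
R = 1 / (1 − 0.5461) = 2.203
Css,max = 54.8 × 2.203 ≈ 121 mcg/L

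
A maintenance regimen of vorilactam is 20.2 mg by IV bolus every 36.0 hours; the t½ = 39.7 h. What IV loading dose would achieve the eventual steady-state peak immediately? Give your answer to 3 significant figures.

k = ln 2 / 39.7 = 0.01746 h⁻¹
Accumulation ratio R = 1 / (1 − e^(−kτ)) = 1 / (1 − e^(−0.01746×36.0)) = 1 / (1 − 0.5334) = 2.143
Loading dose = maintenance dose × R = 20.2 × 2.143 ≈ 43.3 mg

43.3 mg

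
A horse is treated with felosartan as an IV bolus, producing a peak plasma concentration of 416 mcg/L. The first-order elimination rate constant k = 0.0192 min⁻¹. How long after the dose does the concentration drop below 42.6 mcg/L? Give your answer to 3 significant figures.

119 minutes

C(t) = C₀ e^(−kt)  ⇒  t = ln(C₀/C) / k
t = ln(416/42.6) / 0.01920 = 2.279 / 0.01920 ≈ 119 minutes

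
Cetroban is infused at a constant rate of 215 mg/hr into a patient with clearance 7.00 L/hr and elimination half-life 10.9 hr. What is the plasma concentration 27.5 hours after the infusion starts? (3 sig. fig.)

Css = rate / CL = 215 / 7.00 = 30.71 mg/L
k = ln 2 / 10.9 = 0.06359 hr⁻¹
C(t) = Css (1 − e^(−kt)) = 30.71 × (1 − e^(−1.749)) = 30.71 × 0.8260 ≈ 25.4 mg/L

25.4 mg/L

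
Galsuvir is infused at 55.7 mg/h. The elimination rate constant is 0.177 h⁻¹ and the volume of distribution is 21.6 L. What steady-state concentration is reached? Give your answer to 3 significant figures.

CL = k · V = 0.177 × 21.6 = 3.823 L/h
Css = rate / CL = 55.7 / 3.823 ≈ 14.6 mg/L

14.6 mg/L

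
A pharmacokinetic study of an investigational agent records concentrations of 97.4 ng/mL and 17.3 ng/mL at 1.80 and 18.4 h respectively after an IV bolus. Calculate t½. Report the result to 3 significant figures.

6.66 hours

k = ln(C₁/C₂) / (t₂ − t₁) = ln(97.4/17.3) / (18.4 − 1.80)
  = 1.728 / 16.60 = 0.1041 h⁻¹
t½ = ln 2 / k = ln 2 / 0.1041 ≈ 6.66 hours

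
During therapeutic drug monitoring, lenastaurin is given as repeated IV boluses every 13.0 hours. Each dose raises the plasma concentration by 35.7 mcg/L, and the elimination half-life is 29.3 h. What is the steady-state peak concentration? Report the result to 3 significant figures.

135 mcg/L

k = ln 2 / 29.3 = 0.02366 h⁻¹
Fraction remaining after one interval: e^(−kτ) = e^(−0.02366 × 13.0) = 0.7353
R = 1 / (1 − 0.7353) = 3.777
Css,max = 35.7 × 3.777 ≈ 135 mcg/L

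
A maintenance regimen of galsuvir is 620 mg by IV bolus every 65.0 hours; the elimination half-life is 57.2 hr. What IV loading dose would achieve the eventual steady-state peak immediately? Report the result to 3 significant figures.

k = ln 2 / 57.2 = 0.01212 hr⁻¹
Accumulation ratio R = 1 / (1 − e^(−kτ)) = 1 / (1 − e^(−0.01212×65.0)) = 1 / (1 − 0.4549) = 1.835
Loading dose = maintenance dose × R = 620 × 1.835 ≈ 1140 mg

1140 mg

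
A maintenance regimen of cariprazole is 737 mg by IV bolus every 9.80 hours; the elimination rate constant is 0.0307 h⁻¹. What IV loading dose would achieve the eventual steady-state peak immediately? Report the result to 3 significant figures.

2840 mg

Accumulation ratio R = 1 / (1 − e^(−kτ)) = 1 / (1 − e^(−0.03070×9.80)) = 1 / (1 − 0.7402) = 3.849
Loading dose = maintenance dose × R = 737 × 3.849 ≈ 2840 mg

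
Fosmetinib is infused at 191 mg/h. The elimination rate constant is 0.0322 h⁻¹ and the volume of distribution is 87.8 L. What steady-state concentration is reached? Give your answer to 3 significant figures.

CL = k · V = 0.0322 × 87.8 = 2.827 L/h
Css = rate / CL = 191 / 2.827 ≈ 67.6 mg/L

67.6 mg/L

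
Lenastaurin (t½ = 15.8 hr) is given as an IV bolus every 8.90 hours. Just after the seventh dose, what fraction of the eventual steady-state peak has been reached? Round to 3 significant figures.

k = ln 2 / 15.8 = 0.04387 hr⁻¹
f_n = 1 − e^(−nkτ) = 1 − e^(−7 × 0.04387 × 8.90) = 1 − e^(−2.733) = 1 − 0.06502 ≈ 0.935

0.935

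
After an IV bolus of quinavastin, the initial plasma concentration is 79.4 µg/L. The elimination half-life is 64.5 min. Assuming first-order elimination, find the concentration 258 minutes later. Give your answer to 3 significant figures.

k = ln 2 / 64.5 = 0.01075 min⁻¹
C(t) = C₀ e^(−kt) = 79.4 × e^(−0.01075 × 258) = 79.4 × e^(−2.773) = 79.4 × 0.06250 ≈ 4.96 µg/L

4.96 µg/L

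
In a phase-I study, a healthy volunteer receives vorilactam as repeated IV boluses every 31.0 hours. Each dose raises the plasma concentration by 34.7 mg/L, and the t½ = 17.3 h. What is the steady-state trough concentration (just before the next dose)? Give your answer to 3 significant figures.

k = ln 2 / 17.3 = 0.04007 h⁻¹
Fraction remaining after one interval: e^(−kτ) = e^(−0.04007 × 31.0) = 0.2888
R = 1 / (1 − 0.2888) = 1.406
Css,max = 34.7 × 1.406 = 48.79 mg/L
Css,min = Css,max × e^(−kτ) = 48.79 × 0.2888 ≈ 14.1 mg/L

14.1 mg/L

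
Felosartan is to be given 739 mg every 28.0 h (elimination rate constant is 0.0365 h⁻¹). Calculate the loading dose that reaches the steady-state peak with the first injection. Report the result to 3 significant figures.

1150 mg

Accumulation ratio R = 1 / (1 − e^(−kτ)) = 1 / (1 − e^(−0.03650×28.0)) = 1 / (1 − 0.3599) = 1.562
Loading dose = maintenance dose × R = 739 × 1.562 ≈ 1150 mg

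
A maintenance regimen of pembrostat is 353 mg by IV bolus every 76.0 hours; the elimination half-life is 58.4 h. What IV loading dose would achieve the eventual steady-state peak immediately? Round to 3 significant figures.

k = ln 2 / 58.4 = 0.01187 h⁻¹
Accumulation ratio R = 1 / (1 − e^(−kτ)) = 1 / (1 − e^(−0.01187×76.0)) = 1 / (1 − 0.4057) = 1.683
Loading dose = maintenance dose × R = 353 × 1.683 ≈ 594 mg

594 mg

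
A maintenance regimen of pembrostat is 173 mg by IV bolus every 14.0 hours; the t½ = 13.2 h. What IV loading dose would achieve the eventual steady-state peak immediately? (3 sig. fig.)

332 mg

k = ln 2 / 13.2 = 0.05251 h⁻¹
Accumulation ratio R = 1 / (1 − e^(−kτ)) = 1 / (1 − e^(−0.05251×14.0)) = 1 / (1 − 0.4794) = 1.921
Loading dose = maintenance dose × R = 173 × 1.921 ≈ 332 mg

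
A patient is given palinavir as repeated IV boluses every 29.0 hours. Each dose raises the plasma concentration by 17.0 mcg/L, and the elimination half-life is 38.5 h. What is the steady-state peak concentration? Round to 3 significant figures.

k = ln 2 / 38.5 = 0.01800 h⁻¹
Fraction remaining after one interval: e^(−kτ) = e^(−0.01800 × 29.0) = 0.5933
R = 1 / (1 − 0.5933) = 2.459
Css,max = 17.0 × 2.459 ≈ 41.8 mcg/L

41.8 mcg/L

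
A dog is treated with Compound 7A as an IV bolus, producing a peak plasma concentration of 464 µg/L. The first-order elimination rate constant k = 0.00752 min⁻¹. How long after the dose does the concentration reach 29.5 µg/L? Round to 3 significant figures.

C(t) = C₀ e^(−kt)  ⇒  t = ln(C₀/C) / k
t = ln(464/29.5) / 0.007520 = 2.755 / 0.007520 ≈ 366 minutes

366 minutes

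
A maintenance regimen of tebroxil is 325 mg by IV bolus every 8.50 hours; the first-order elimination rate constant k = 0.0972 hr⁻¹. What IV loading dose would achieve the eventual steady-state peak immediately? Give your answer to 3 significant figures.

Accumulation ratio R = 1 / (1 − e^(−kτ)) = 1 / (1 − e^(−0.09720×8.50)) = 1 / (1 − 0.4377) = 1.778
Loading dose = maintenance dose × R = 325 × 1.778 ≈ 578 mg

578 mg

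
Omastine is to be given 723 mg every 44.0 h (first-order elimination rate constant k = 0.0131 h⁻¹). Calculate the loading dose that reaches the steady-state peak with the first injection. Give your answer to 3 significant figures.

Accumulation ratio R = 1 / (1 − e^(−kτ)) = 1 / (1 − e^(−0.01310×44.0)) = 1 / (1 − 0.5619) = 2.283
Loading dose = maintenance dose × R = 723 × 2.283 ≈ 1650 mg

1650 mg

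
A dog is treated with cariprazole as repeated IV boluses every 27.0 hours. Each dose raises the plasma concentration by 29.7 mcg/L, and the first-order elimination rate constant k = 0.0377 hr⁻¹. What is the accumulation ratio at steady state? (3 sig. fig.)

1.57

Fraction remaining after one interval: e^(−kτ) = e^(−0.03770 × 27.0) = 0.3614
R = 1 / (1 − 0.3614) = 1 / 0.6386 ≈ 1.57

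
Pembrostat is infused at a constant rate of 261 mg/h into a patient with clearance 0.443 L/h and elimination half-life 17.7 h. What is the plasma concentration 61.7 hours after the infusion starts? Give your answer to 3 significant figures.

Css = rate / CL = 261 / 0.443 = 589.2 mg/L
k = ln 2 / 17.7 = 0.03916 h⁻¹
C(t) = Css (1 − e^(−kt)) = 589.2 × (1 − e^(−2.416)) = 589.2 × 0.9107 ≈ 537 mg/L

537 mg/L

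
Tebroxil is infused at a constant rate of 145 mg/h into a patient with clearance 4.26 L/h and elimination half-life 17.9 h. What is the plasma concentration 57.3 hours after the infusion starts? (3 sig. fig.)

30.3 mg/L

Css = rate / CL = 145 / 4.26 = 34.04 mg/L
k = ln 2 / 17.9 = 0.03872 h⁻¹
C(t) = Css (1 − e^(−kt)) = 34.04 × (1 − e^(−2.219)) = 34.04 × 0.8913 ≈ 30.3 mg/L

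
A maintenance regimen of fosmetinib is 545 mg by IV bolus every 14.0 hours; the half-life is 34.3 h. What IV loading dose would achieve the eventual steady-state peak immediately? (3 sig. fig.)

2210 mg

k = ln 2 / 34.3 = 0.02021 h⁻¹
Accumulation ratio R = 1 / (1 − e^(−kτ)) = 1 / (1 − e^(−0.02021×14.0)) = 1 / (1 − 0.7536) = 4.058
Loading dose = maintenance dose × R = 545 × 4.058 ≈ 2210 mg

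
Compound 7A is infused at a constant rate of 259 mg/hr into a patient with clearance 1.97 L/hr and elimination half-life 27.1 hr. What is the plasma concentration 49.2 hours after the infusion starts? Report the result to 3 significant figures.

94.1 µg/mL

Css = rate / CL = 259 / 1.97 = 131.5 µg/mL
k = ln 2 / 27.1 = 0.02558 hr⁻¹
C(t) = Css (1 − e^(−kt)) = 131.5 × (1 − e^(−1.258)) = 131.5 × 0.7159 ≈ 94.1 µg/mL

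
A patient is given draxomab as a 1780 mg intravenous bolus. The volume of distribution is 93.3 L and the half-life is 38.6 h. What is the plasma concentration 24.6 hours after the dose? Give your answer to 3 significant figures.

12.3 mg/L

C₀ = dose / V = 1780 / 93.3 = 19.08 mg/L
k = ln 2 / 38.6 = 0.01796 h⁻¹
C(t) = C₀ e^(−kt) = 19.08 × e^(−0.01796 × 24.6) = 19.08 × e^(−0.4417) = 19.08 × 0.6429 ≈ 12.3 mg/L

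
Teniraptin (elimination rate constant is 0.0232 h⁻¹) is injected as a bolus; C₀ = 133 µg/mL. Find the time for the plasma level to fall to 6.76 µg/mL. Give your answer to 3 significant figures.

C(t) = C₀ e^(−kt)  ⇒  t = ln(C₀/C) / k
t = ln(133/6.76) / 0.02320 = 2.979 / 0.02320 ≈ 128 hours

128 hours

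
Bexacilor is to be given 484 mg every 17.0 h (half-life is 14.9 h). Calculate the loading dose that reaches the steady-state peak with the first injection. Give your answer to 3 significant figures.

886 mg

k = ln 2 / 14.9 = 0.04652 h⁻¹
Accumulation ratio R = 1 / (1 − e^(−kτ)) = 1 / (1 − e^(−0.04652×17.0)) = 1 / (1 − 0.4535) = 1.830
Loading dose = maintenance dose × R = 484 × 1.830 ≈ 886 mg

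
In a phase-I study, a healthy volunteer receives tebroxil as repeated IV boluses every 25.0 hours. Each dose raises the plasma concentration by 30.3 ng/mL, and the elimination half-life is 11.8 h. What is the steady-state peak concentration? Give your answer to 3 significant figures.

39.4 ng/mL

k = ln 2 / 11.8 = 0.05874 h⁻¹
Fraction remaining after one interval: e^(−kτ) = e^(−0.05874 × 25.0) = 0.2303
R = 1 / (1 − 0.2303) = 1.299
Css,max = 30.3 × 1.299 ≈ 39.4 ng/mL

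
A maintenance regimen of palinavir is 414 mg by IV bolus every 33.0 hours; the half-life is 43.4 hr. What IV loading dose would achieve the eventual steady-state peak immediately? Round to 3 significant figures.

1010 mg

k = ln 2 / 43.4 = 0.01597 hr⁻¹
Accumulation ratio R = 1 / (1 − e^(−kτ)) = 1 / (1 − e^(−0.01597×33.0)) = 1 / (1 − 0.5903) = 2.441
Loading dose = maintenance dose × R = 414 × 2.441 ≈ 1010 mg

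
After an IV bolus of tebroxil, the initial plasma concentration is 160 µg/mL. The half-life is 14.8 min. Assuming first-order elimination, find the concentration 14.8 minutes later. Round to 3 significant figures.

80.0 µg/mL

k = ln 2 / 14.8 = 0.04683 min⁻¹
14.8 min is 1.000 half-lives, so C = 160 × (1/2)^1.000 = 160 × 0.5000 ≈ 80.0 µg/mL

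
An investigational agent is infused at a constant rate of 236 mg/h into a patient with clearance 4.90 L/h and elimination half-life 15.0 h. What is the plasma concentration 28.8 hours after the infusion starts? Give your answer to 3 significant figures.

35.4 µg/mL

Css = rate / CL = 236 / 4.90 = 48.16 µg/mL
k = ln 2 / 15.0 = 0.04621 h⁻¹
C(t) = Css (1 − e^(−kt)) = 48.16 × (1 − e^(−1.331)) = 48.16 × 0.7357 ≈ 35.4 µg/mL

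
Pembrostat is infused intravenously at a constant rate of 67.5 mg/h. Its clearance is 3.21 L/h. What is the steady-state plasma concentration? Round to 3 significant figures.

21.0 µg/mL

Css = infusion rate / CL = 67.5 / 3.21 ≈ 21.0 µg/mL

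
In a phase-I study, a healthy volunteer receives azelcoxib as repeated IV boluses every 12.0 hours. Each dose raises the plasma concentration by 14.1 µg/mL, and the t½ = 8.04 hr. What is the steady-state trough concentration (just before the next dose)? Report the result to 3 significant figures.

7.77 µg/mL

k = ln 2 / 8.04 = 0.08621 hr⁻¹
Fraction remaining after one interval: e^(−kτ) = e^(−0.08621 × 12.0) = 0.3554
R = 1 / (1 − 0.3554) = 1.551
Css,max = 14.1 × 1.551 = 21.87 µg/mL
Css,min = Css,max × e^(−kτ) = 21.87 × 0.3554 ≈ 7.77 µg/mL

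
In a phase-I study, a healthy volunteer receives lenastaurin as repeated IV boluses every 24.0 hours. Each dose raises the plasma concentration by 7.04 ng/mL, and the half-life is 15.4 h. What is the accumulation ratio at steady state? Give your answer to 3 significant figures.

1.51

k = ln 2 / 15.4 = 0.04501 h⁻¹
Fraction remaining after one interval: e^(−kτ) = e^(−0.04501 × 24.0) = 0.3395
R = 1 / (1 − 0.3395) = 1 / 0.6605 ≈ 1.51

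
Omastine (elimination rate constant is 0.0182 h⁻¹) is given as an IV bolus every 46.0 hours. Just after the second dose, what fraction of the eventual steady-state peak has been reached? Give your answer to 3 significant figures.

0.813

f_n = 1 − e^(−nkτ) = 1 − e^(−2 × 0.01820 × 46.0) = 1 − e^(−1.674) = 1 − 0.1874 ≈ 0.813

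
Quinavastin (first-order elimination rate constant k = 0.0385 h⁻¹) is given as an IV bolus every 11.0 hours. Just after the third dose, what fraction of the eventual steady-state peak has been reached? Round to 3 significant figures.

0.719

f_n = 1 − e^(−nkτ) = 1 − e^(−3 × 0.03850 × 11.0) = 1 − e^(−1.270) = 1 − 0.2807 ≈ 0.719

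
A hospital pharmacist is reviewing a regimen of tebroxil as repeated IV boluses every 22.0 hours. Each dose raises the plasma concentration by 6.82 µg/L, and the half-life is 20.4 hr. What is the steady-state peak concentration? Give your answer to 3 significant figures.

k = ln 2 / 20.4 = 0.03398 hr⁻¹
Fraction remaining after one interval: e^(−kτ) = e^(−0.03398 × 22.0) = 0.4735
R = 1 / (1 − 0.4735) = 1.899
Css,max = 6.82 × 1.899 ≈ 13.0 µg/L

13.0 µg/L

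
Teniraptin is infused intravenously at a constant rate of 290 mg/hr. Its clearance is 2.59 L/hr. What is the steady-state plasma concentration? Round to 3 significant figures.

Css = infusion rate / CL = 290 / 2.59 ≈ 112 mg/L

112 mg/L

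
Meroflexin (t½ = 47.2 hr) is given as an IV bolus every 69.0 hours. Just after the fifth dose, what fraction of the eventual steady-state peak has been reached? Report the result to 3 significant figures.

0.994

k = ln 2 / 47.2 = 0.01469 hr⁻¹
f_n = 1 − e^(−nkτ) = 1 − e^(−5 × 0.01469 × 69.0) = 1 − e^(−5.066) = 1 − 0.006305 ≈ 0.994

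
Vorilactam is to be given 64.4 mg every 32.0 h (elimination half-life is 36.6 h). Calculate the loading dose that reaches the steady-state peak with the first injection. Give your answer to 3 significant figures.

142 mg

k = ln 2 / 36.6 = 0.01894 h⁻¹
Accumulation ratio R = 1 / (1 − e^(−kτ)) = 1 / (1 − e^(−0.01894×32.0)) = 1 / (1 − 0.5455) = 2.200
Loading dose = maintenance dose × R = 64.4 × 2.200 ≈ 142 mg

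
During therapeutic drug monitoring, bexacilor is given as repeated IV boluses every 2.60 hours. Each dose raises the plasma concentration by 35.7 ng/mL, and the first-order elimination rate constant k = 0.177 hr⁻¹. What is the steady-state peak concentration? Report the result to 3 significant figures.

Fraction remaining after one interval: e^(−kτ) = e^(−0.1770 × 2.60) = 0.6312
R = 1 / (1 − 0.6312) = 2.711
Css,max = 35.7 × 2.711 ≈ 96.8 ng/mL

96.8 ng/mL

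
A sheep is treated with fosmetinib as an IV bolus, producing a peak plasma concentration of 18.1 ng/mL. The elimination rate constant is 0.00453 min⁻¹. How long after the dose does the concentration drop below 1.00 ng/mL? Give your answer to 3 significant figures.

C(t) = C₀ e^(−kt)  ⇒  t = ln(C₀/C) / k
t = ln(18.1/1.00) / 0.004530 = 2.896 / 0.004530 ≈ 639 minutes

639 minutes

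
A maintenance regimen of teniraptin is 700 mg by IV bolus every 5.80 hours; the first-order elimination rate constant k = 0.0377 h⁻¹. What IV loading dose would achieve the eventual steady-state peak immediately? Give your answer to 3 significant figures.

Accumulation ratio R = 1 / (1 − e^(−kτ)) = 1 / (1 − e^(−0.03770×5.80)) = 1 / (1 − 0.8036) = 5.092
Loading dose = maintenance dose × R = 700 × 5.092 ≈ 3560 mg

3560 mg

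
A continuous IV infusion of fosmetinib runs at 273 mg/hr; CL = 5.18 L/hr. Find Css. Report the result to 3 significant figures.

Css = infusion rate / CL = 273 / 5.18 ≈ 52.7 mg/L

52.7 mg/L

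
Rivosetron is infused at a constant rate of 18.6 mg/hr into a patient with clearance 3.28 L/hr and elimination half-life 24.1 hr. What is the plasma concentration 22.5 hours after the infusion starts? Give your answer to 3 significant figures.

Css = rate / CL = 18.6 / 3.28 = 5.671 mg/L
k = ln 2 / 24.1 = 0.02876 hr⁻¹
C(t) = Css (1 − e^(−kt)) = 5.671 × (1 − e^(−0.6471)) = 5.671 × 0.4765 ≈ 2.70 mg/L

2.70 mg/L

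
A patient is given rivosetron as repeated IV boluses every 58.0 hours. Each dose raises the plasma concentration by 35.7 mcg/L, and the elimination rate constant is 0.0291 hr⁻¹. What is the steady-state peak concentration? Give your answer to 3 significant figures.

43.8 mcg/L

Fraction remaining after one interval: e^(−kτ) = e^(−0.02910 × 58.0) = 0.1849
R = 1 / (1 − 0.1849) = 1.227
Css,max = 35.7 × 1.227 ≈ 43.8 mcg/L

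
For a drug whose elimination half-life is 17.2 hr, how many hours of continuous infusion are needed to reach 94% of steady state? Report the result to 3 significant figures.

69.8 hours

k = ln 2 / 17.2 = 0.04030 hr⁻¹
f = 1 − e^(−kt)  ⇒  t = −ln(1 − f) / k
t = −ln(1 − 0.94) / 0.04030 = 2.813 / 0.04030 ≈ 69.8 hours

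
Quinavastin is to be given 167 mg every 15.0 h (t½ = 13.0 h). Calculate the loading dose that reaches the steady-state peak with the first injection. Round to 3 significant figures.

k = ln 2 / 13.0 = 0.05332 h⁻¹
Accumulation ratio R = 1 / (1 − e^(−kτ)) = 1 / (1 − e^(−0.05332×15.0)) = 1 / (1 − 0.4494) = 1.816
Loading dose = maintenance dose × R = 167 × 1.816 ≈ 303 mg

303 mg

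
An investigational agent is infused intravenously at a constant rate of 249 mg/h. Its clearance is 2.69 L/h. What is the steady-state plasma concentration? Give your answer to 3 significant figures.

Css = infusion rate / CL = 249 / 2.69 ≈ 92.6 mg/L

92.6 mg/L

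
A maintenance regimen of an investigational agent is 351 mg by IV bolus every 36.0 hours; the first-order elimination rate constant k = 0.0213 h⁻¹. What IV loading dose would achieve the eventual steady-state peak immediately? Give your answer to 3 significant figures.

655 mg

Accumulation ratio R = 1 / (1 − e^(−kτ)) = 1 / (1 − e^(−0.02130×36.0)) = 1 / (1 − 0.4645) = 1.867
Loading dose = maintenance dose × R = 351 × 1.867 ≈ 655 mg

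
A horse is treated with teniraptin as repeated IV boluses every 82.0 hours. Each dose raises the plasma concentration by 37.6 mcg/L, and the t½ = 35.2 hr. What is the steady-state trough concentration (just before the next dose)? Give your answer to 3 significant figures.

k = ln 2 / 35.2 = 0.01969 hr⁻¹
Fraction remaining after one interval: e^(−kτ) = e^(−0.01969 × 82.0) = 0.1989
R = 1 / (1 − 0.1989) = 1.248
Css,max = 37.6 × 1.248 = 46.94 mcg/L
Css,min = Css,max × e^(−kτ) = 46.94 × 0.1989 ≈ 9.34 mcg/L

9.34 mcg/L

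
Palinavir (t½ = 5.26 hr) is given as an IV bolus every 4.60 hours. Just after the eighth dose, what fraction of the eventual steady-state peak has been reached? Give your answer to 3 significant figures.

0.992

k = ln 2 / 5.26 = 0.1318 hr⁻¹
f_n = 1 − e^(−nkτ) = 1 − e^(−8 × 0.1318 × 4.60) = 1 − e^(−4.849) = 1 − 0.007833 ≈ 0.992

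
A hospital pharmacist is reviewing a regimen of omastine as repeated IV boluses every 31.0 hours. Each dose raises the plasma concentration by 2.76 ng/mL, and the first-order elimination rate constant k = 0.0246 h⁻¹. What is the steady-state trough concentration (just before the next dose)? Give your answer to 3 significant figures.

2.41 ng/mL

Fraction remaining after one interval: e^(−kτ) = e^(−0.02460 × 31.0) = 0.4665
R = 1 / (1 − 0.4665) = 1.874
Css,max = 2.76 × 1.874 = 5.173 ng/mL
Css,min = Css,max × e^(−kτ) = 5.173 × 0.4665 ≈ 2.41 ng/mL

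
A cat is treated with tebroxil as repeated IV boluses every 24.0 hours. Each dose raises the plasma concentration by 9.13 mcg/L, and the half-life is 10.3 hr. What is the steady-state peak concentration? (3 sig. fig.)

k = ln 2 / 10.3 = 0.06730 hr⁻¹
Fraction remaining after one interval: e^(−kτ) = e^(−0.06730 × 24.0) = 0.1989
R = 1 / (1 − 0.1989) = 1.248
Css,max = 9.13 × 1.248 ≈ 11.4 mcg/L

11.4 mcg/L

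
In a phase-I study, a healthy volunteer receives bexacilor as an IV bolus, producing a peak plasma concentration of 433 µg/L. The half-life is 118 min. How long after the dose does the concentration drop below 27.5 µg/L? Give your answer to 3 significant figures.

469 minutes

k = ln 2 / 118 = 0.005874 min⁻¹
C(t) = C₀ e^(−kt)  ⇒  t = ln(C₀/C) / k
t = ln(433/27.5) / 0.005874 = 2.757 / 0.005874 ≈ 469 minutes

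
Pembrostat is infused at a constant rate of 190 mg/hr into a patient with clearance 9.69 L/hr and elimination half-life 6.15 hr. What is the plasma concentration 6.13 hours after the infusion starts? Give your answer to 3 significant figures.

Css = rate / CL = 190 / 9.69 = 19.61 µg/mL
k = ln 2 / 6.15 = 0.1127 hr⁻¹
C(t) = Css (1 − e^(−kt)) = 19.61 × (1 − e^(−0.6909)) = 19.61 × 0.4989 ≈ 9.78 µg/mL

9.78 µg/mL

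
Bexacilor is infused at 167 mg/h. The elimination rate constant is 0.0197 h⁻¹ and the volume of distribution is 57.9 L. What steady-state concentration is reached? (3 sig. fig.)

146 µg/mL

CL = k · V = 0.0197 × 57.9 = 1.141 L/h
Css = rate / CL = 167 / 1.141 ≈ 146 µg/mL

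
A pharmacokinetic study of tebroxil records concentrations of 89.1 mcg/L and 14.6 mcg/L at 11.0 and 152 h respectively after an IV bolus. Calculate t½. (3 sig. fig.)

54.0 hours

k = ln(C₁/C₂) / (t₂ − t₁) = ln(89.1/14.6) / (152 − 11.0)
  = 1.809 / 141.0 = 0.01283 h⁻¹
t½ = ln 2 / k = ln 2 / 0.01283 ≈ 54.0 hours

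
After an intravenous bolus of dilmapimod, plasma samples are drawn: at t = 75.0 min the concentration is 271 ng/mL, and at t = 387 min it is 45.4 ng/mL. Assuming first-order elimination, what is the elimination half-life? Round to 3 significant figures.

121 minutes

k = ln(C₁/C₂) / (t₂ − t₁) = ln(271/45.4) / (387 − 75.0)
  = 1.787 / 312.0 = 0.005726 min⁻¹
t½ = ln 2 / k = ln 2 / 0.005726 ≈ 121 minutes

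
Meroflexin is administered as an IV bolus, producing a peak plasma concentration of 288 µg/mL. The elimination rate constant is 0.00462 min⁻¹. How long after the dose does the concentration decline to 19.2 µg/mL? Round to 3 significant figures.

C(t) = C₀ e^(−kt)  ⇒  t = ln(C₀/C) / k
t = ln(288/19.2) / 0.004620 = 2.708 / 0.004620 ≈ 586 minutes

586 minutes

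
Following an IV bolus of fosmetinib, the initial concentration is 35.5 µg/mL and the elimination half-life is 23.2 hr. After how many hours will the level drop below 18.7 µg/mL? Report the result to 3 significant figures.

k = ln 2 / 23.2 = 0.02988 hr⁻¹
C(t) = C₀ e^(−kt)  ⇒  t = ln(C₀/C) / k
t = ln(35.5/18.7) / 0.02988 = 0.6410 / 0.02988 ≈ 21.5 hours

21.5 hours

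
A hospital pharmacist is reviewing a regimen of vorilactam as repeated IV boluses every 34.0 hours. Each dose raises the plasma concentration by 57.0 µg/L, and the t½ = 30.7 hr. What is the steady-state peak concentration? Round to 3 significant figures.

106 µg/L

k = ln 2 / 30.7 = 0.02258 hr⁻¹
Fraction remaining after one interval: e^(−kτ) = e^(−0.02258 × 34.0) = 0.4641
R = 1 / (1 − 0.4641) = 1.866
Css,max = 57.0 × 1.866 ≈ 106 µg/L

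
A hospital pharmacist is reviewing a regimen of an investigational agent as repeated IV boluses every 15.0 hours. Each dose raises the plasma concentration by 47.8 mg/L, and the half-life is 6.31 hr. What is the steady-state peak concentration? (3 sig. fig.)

k = ln 2 / 6.31 = 0.1098 hr⁻¹
Fraction remaining after one interval: e^(−kτ) = e^(−0.1098 × 15.0) = 0.1925
R = 1 / (1 − 0.1925) = 1.238
Css,max = 47.8 × 1.238 ≈ 59.2 mg/L

59.2 mg/L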